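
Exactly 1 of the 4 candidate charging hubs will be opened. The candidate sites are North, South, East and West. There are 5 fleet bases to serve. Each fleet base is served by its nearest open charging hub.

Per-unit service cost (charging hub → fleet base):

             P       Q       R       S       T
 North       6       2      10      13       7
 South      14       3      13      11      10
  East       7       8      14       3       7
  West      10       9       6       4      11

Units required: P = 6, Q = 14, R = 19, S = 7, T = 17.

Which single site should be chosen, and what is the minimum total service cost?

With exactly 1 open, each fleet base uses its cheapest among the chosen.
{North}: P→North 6·6=36, Q→North 2·14=28, R→North 10·19=190, S→North 13·7=91, T→North 7·17=119. Service cost 464.
{West}: service cost 515
{East}: service cost 560
Among all 4 size-1 choices, {North} is lowest.

Choose North only; total service cost 464.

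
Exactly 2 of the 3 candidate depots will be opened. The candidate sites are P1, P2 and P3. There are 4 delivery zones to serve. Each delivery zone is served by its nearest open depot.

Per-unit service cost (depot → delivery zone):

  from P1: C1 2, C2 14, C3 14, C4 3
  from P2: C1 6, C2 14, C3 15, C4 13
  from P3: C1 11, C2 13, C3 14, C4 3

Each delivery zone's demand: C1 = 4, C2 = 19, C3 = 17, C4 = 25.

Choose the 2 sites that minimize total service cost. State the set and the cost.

Choose P1 and P3; total service cost 568.

With exactly 2 open, each delivery zone uses its cheapest among the chosen.
{P1, P3}: C1→P1 2·4=8, C2→P3 13·19=247, C3→P1 14·17=238, C4→P1 3·25=75. Service cost 568.
{P2, P3}: service cost 584
{P1, P2}: service cost 587
Among all 3 size-2 choices, {P1, P3} is lowest.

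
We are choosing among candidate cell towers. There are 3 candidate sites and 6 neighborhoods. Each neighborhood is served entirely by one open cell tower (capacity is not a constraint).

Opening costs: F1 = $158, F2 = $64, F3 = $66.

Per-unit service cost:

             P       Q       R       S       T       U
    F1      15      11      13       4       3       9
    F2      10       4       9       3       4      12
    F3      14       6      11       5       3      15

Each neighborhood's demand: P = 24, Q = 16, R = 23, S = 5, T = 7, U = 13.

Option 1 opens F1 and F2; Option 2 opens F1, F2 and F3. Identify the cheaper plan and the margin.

Option 1 is cheaper by 66.

Option 1: {F1, F2}: P→F2 10·24=240, Q→F2 4·16=64, R→F2 9·23=207, S→F2 3·5=15, T→F1 3·7=21, U→F1 9·13=117. Service 664; fixed 222; total 886.
Option 2: {F1, F2, F3}: P→F2 10·24=240, Q→F2 4·16=64, R→F2 9·23=207, S→F2 3·5=15, T→F1 3·7=21, U→F1 9·13=117. Service 664; fixed 288; total 952.
Difference: |886 − 952| = 66.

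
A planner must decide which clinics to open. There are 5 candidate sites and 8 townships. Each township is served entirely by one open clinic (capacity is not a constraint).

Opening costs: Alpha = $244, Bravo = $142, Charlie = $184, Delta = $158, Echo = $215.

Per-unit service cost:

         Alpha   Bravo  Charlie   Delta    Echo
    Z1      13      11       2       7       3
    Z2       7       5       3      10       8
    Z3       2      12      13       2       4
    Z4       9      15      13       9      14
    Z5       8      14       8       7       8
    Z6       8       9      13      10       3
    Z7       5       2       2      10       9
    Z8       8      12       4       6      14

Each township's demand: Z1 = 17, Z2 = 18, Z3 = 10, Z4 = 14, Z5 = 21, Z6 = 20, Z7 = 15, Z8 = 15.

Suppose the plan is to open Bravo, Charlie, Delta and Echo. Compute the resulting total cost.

Total cost: 1230

Each township is assigned to its cheapest site among the open ones.
{Bravo, Charlie, Delta, Echo}: Z1→Charlie 2·17=34, Z2→Charlie 3·18=54, Z3→Delta 2·10=20, Z4→Delta 9·14=126, Z5→Delta 7·21=147, Z6→Echo 3·20=60, Z7→Bravo 2·15=30, Z8→Charlie 4·15=60. Service 531; fixed 699; total 1230.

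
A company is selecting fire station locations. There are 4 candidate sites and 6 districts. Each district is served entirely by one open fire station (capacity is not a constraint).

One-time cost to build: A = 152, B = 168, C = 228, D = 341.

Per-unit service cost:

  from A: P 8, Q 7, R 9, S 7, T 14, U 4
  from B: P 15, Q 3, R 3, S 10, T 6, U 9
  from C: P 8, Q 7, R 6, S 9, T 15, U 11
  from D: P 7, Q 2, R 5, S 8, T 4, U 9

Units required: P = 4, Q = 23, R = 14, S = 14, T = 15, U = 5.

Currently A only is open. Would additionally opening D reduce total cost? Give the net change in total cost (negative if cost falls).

No — net change +16 (cost rises by 16).

Current service cost with {A}: 647.
Adding D: each district re-picks its cheapest; new service cost 322, saving 325.
Extra fixed cost: 341. Net change = 341 − 325 = 16.
(Totals: 799 → 815.)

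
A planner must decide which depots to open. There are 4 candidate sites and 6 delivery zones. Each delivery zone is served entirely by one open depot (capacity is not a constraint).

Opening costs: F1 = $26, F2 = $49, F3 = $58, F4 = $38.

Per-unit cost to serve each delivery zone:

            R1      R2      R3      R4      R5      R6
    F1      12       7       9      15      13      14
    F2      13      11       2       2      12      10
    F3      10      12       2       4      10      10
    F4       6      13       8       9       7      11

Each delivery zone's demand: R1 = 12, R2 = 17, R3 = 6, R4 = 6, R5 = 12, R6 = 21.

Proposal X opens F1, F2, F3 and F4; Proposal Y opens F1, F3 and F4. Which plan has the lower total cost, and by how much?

Proposal Y is cheaper by 37.

Proposal X: {F1, F2, F3, F4}: R1→F4 6·12=72, R2→F1 7·17=119, R3→F2 2·6=12, R4→F2 2·6=12, R5→F4 7·12=84, R6→F2 10·21=210. Service 509; fixed 171; total 680.
Proposal Y: {F1, F3, F4}: R1→F4 6·12=72, R2→F1 7·17=119, R3→F3 2·6=12, R4→F3 4·6=24, R5→F4 7·12=84, R6→F3 10·21=210. Service 521; fixed 122; total 643.
Difference: |680 − 643| = 37.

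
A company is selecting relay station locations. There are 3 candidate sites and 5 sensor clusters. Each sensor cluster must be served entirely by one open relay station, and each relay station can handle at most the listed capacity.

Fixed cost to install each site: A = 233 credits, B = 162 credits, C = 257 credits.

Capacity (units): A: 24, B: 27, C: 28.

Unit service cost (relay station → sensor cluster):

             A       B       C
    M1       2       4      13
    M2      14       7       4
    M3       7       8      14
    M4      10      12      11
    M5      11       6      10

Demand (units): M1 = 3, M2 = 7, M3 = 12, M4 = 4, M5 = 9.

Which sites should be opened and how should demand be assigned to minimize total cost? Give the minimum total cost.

Open {A, B}: M1→A 2·3=6, M2→B 7·7=49, M3→A 7·12=84, M4→A 10·4=40, M5→B 6·9=54.
Loads: A carries 19/24, B carries 16/27. Service 233; fixed 395; total 628.
Next best feasible plan costs 634.

Minimum total cost: 628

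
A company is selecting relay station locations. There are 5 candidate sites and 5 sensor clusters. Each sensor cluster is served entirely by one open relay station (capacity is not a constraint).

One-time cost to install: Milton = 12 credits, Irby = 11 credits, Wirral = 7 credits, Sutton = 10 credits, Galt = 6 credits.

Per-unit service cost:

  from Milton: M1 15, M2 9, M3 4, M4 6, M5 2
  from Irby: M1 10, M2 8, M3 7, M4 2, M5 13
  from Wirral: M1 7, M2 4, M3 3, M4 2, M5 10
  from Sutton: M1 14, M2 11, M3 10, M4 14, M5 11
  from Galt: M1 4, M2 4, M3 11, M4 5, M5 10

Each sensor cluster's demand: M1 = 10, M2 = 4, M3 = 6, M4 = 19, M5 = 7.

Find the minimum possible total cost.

For any fixed open set, each sensor cluster goes to its cheapest open site; total = fixed + service.
{Milton, Wirral, Galt}: M1→Galt 4·10=40, M2→Wirral 4·4=16, M3→Wirral 3·6=18, M4→Wirral 2·19=38, M5→Milton 2·7=14. Service 126; fixed 25; total 151.
{Milton, Irby, Galt}: service 132 + fixed 29 = 161
{Milton, Wirral, Sutton, Galt}: service 126 + fixed 35 = 161
{Milton, Irby, Wirral, Sutton, Galt}: M1→Galt 4·10=40, M2→Wirral 4·4=16, M3→Wirral 3·6=18, M4→Irby 2·19=38, M5→Milton 2·7=14. Service 126; fixed 46; total 172.
No other subset beats 151.

Minimum total cost: 151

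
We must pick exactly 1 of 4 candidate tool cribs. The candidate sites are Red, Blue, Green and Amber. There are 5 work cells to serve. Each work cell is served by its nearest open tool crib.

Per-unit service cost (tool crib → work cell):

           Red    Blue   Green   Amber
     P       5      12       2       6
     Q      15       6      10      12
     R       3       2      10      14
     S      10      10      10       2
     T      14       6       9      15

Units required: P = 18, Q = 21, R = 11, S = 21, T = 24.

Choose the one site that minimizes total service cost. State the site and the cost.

Choose Blue only; total service cost 718.

With exactly 1 open, each work cell uses its cheapest among the chosen.
{Blue}: P→Blue 12·18=216, Q→Blue 6·21=126, R→Blue 2·11=22, S→Blue 10·21=210, T→Blue 6·24=144. Service cost 718.
{Green}: service cost 782
{Amber}: service cost 916
Among all 4 size-1 choices, {Blue} is lowest.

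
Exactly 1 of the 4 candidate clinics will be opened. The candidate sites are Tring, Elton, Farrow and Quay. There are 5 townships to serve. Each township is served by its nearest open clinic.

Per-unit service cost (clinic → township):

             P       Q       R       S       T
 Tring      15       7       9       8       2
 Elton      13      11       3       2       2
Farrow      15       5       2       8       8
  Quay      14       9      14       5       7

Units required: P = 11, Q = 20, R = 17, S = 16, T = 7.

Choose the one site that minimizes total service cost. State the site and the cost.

Choose Elton only; total service cost 460.

With exactly 1 open, each township uses its cheapest among the chosen.
{Elton}: P→Elton 13·11=143, Q→Elton 11·20=220, R→Elton 3·17=51, S→Elton 2·16=32, T→Elton 2·7=14. Service cost 460.
{Farrow}: service cost 483
{Tring}: service cost 600
Among all 4 size-1 choices, {Elton} is lowest.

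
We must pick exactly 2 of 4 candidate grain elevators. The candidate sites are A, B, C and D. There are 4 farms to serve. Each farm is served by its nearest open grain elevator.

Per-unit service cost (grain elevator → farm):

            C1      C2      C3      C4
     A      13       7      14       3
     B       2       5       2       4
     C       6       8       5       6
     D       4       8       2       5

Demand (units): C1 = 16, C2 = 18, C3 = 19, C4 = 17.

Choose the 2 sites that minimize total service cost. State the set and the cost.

With exactly 2 open, each farm uses its cheapest among the chosen.
{A, B}: C1→B 2·16=32, C2→B 5·18=90, C3→B 2·19=38, C4→A 3·17=51. Service cost 211.
{B, C}: service cost 228
{B, D}: service cost 228
Among all 6 size-2 choices, {A, B} is lowest.

Choose A and B; total service cost 211.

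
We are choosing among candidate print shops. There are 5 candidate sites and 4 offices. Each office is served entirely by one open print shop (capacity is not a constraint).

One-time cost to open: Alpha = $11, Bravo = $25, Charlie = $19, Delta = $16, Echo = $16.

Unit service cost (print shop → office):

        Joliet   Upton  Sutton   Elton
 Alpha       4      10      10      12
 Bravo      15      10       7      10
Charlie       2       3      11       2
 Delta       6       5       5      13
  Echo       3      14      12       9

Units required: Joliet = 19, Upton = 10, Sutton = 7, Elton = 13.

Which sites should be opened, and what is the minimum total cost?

For any fixed open set, each office goes to its cheapest open site; total = fixed + service.
{Charlie, Delta}: Joliet→Charlie 2·19=38, Upton→Charlie 3·10=30, Sutton→Delta 5·7=35, Elton→Charlie 2·13=26. Service 129; fixed 35; total 164.
{Alpha, Charlie, Delta}: service 129 + fixed 46 = 175
{Charlie, Delta, Echo}: service 129 + fixed 51 = 180
{Alpha, Bravo, Charlie, Delta, Echo}: Joliet→Charlie 2·19=38, Upton→Charlie 3·10=30, Sutton→Delta 5·7=35, Elton→Charlie 2·13=26. Service 129; fixed 87; total 216.
No other subset beats 164.

Open Charlie and Delta; minimum total cost 164.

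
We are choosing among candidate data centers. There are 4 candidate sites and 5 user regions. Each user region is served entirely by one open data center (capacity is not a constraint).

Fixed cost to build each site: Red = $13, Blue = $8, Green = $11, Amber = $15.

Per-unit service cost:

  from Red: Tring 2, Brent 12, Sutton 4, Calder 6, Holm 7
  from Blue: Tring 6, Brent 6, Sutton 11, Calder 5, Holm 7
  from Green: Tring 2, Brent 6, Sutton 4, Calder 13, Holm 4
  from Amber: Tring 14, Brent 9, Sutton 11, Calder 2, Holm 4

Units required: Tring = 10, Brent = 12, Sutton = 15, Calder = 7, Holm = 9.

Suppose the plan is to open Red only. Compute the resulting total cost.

Each user region is assigned to its cheapest site among the open ones.
{Red}: Tring→Red 2·10=20, Brent→Red 12·12=144, Sutton→Red 4·15=60, Calder→Red 6·7=42, Holm→Red 7·9=63. Service 329; fixed 13; total 342.

Total cost: 342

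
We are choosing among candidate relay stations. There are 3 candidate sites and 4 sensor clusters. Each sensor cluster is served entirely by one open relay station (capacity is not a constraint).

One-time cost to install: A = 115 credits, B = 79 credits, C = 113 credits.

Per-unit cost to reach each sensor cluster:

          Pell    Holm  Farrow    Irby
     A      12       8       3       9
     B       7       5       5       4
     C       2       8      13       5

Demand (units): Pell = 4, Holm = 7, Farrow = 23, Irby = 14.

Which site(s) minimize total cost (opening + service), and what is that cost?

Open B only; minimum total cost 313.

For any fixed open set, each sensor cluster goes to its cheapest open site; total = fixed + service.
{B}: Pell→B 7·4=28, Holm→B 5·7=35, Farrow→B 5·23=115, Irby→B 4·14=56. Service 234; fixed 79; total 313.
{A, B}: Pell→B 7·4=28, Holm→B 5·7=35, Farrow→A 3·23=69, Irby→B 4·14=56. Service 188; fixed 194; total 382.
{B, C}: service 214 + fixed 192 = 406
{A, B, C}: service 168 + fixed 307 = 475
No other subset beats 313.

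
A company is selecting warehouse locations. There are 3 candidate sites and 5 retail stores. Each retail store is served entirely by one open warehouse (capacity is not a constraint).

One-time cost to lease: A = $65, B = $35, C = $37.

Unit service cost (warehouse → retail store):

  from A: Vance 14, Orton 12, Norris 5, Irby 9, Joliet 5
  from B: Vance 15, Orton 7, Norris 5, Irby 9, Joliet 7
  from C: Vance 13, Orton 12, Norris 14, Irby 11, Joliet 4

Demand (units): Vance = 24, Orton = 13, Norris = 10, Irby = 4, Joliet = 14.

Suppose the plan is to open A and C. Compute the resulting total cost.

Total cost: 712

Each retail store is assigned to its cheapest site among the open ones.
{A, C}: Vance→C 13·24=312, Orton→A 12·13=156, Norris→A 5·10=50, Irby→A 9·4=36, Joliet→C 4·14=56. Service 610; fixed 102; total 712.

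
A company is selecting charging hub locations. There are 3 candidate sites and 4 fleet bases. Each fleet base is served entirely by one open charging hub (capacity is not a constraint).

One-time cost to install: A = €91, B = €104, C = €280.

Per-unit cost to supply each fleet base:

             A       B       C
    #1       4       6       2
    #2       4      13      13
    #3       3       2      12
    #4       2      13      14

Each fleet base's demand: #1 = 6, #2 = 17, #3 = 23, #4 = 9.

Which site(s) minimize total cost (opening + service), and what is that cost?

For any fixed open set, each fleet base goes to its cheapest open site; total = fixed + service.
{A}: #1→A 4·6=24, #2→A 4·17=68, #3→A 3·23=69, #4→A 2·9=18. Service 179; fixed 91; total 270.
{A, B}: service 156 + fixed 195 = 351
{B}: service 420 + fixed 104 = 524
{A, B, C}: service 144 + fixed 475 = 619
No other subset beats 270.

Open A only; minimum total cost 270.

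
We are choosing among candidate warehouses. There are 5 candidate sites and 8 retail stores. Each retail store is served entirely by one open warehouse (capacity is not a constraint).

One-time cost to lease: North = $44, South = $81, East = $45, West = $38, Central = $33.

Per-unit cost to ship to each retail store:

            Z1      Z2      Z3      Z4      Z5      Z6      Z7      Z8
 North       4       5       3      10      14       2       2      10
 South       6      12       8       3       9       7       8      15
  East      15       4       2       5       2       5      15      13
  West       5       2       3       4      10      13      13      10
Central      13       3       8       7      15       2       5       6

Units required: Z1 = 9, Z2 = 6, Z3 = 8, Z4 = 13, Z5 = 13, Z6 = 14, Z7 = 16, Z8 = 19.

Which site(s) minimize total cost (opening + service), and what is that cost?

For any fixed open set, each retail store goes to its cheapest open site; total = fixed + service.
{North, East, Central}: Z1→North 4·9=36, Z2→Central 3·6=18, Z3→East 2·8=16, Z4→East 5·13=65, Z5→East 2·13=26, Z6→North 2·14=28, Z7→North 2·16=32, Z8→Central 6·19=114. Service 335; fixed 122; total 457.
{North, East, West, Central}: service 316 + fixed 160 = 476
{East, West, Central}: service 373 + fixed 116 = 489
{North, South, East, West, Central}: service 303 + fixed 241 = 544
No other subset beats 457.

Open North, East and Central; minimum total cost 457.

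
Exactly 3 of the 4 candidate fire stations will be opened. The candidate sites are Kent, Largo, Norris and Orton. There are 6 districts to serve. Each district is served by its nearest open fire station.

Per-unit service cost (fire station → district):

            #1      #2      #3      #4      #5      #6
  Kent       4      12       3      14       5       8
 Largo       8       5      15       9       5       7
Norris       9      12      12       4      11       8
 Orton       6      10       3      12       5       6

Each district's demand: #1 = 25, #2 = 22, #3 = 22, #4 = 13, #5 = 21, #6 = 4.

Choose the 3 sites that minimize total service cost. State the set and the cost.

With exactly 3 open, each district uses its cheapest among the chosen.
{Kent, Largo, Norris}: #1→Kent 4·25=100, #2→Largo 5·22=110, #3→Kent 3·22=66, #4→Norris 4·13=52, #5→Kent 5·21=105, #6→Largo 7·4=28. Service cost 461.
{Largo, Norris, Orton}: service cost 507
{Kent, Largo, Orton}: service cost 522
Among all 4 size-3 choices, {Kent, Largo, Norris} is lowest.

Choose Kent, Largo and Norris; total service cost 461.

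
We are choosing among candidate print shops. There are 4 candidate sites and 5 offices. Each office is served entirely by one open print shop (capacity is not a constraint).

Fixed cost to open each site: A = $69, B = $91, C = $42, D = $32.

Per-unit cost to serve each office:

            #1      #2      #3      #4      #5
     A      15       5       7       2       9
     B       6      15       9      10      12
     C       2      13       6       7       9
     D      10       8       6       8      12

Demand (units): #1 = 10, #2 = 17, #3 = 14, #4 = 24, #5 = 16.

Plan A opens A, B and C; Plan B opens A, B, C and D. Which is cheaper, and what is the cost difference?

Plan A is cheaper by 32.

Plan A: {A, B, C}: #1→C 2·10=20, #2→A 5·17=85, #3→C 6·14=84, #4→A 2·24=48, #5→A 9·16=144. Service 381; fixed 202; total 583.
Plan B: {A, B, C, D}: #1→C 2·10=20, #2→A 5·17=85, #3→C 6·14=84, #4→A 2·24=48, #5→A 9·16=144. Service 381; fixed 234; total 615.
Difference: |583 − 615| = 32.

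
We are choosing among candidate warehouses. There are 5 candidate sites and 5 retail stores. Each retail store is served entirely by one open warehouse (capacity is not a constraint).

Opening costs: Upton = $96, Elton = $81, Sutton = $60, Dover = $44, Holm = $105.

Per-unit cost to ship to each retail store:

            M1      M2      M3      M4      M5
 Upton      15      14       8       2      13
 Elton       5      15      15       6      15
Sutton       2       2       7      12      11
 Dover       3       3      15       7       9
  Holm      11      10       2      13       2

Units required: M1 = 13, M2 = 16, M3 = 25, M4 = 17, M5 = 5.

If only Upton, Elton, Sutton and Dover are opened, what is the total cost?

Total cost: 593

Each retail store is assigned to its cheapest site among the open ones.
{Upton, Elton, Sutton, Dover}: M1→Sutton 2·13=26, M2→Sutton 2·16=32, M3→Sutton 7·25=175, M4→Upton 2·17=34, M5→Dover 9·5=45. Service 312; fixed 281; total 593.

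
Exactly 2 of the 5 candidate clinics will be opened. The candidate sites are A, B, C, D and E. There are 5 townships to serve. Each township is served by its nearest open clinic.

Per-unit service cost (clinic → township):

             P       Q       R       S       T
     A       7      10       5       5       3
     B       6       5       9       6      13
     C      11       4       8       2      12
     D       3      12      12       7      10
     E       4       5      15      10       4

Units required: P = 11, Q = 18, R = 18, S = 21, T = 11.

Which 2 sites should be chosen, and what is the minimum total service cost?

With exactly 2 open, each township uses its cheapest among the chosen.
{A, C}: P→A 7·11=77, Q→C 4·18=72, R→A 5·18=90, S→C 2·21=42, T→A 3·11=33. Service cost 314.
{C, E}: service cost 346
{A, E}: service cost 362
Among all 10 size-2 choices, {A, C} is lowest.

Choose A and C; total service cost 314.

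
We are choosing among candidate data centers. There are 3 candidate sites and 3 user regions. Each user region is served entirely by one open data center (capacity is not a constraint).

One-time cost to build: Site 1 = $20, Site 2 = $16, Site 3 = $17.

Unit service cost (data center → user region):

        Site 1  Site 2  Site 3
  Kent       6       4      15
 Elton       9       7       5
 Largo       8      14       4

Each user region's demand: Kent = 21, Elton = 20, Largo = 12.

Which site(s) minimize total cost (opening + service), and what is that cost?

For any fixed open set, each user region goes to its cheapest open site; total = fixed + service.
{Site 2, Site 3}: Kent→Site 2 4·21=84, Elton→Site 3 5·20=100, Largo→Site 3 4·12=48. Service 232; fixed 33; total 265.
{Site 1, Site 2, Site 3}: Kent→Site 2 4·21=84, Elton→Site 3 5·20=100, Largo→Site 3 4·12=48. Service 232; fixed 53; total 285.
{Site 1, Site 3}: service 274 + fixed 37 = 311
{Site 2}: service 392 + fixed 16 = 408
No other subset beats 265.

Open Site 2 and Site 3; minimum total cost 265.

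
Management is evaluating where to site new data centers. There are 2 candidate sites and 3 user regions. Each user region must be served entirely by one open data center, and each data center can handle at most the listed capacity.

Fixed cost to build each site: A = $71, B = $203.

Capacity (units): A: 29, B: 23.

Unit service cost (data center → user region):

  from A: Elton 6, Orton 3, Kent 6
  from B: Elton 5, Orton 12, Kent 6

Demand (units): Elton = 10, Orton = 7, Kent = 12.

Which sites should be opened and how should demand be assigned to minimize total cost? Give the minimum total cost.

Minimum total cost: 224

Open {A}: Elton→A 6·10=60, Orton→A 3·7=21, Kent→A 6·12=72.
Loads: A carries 29/29. Service 153; fixed 71; total 224.
Next best feasible plan costs 417.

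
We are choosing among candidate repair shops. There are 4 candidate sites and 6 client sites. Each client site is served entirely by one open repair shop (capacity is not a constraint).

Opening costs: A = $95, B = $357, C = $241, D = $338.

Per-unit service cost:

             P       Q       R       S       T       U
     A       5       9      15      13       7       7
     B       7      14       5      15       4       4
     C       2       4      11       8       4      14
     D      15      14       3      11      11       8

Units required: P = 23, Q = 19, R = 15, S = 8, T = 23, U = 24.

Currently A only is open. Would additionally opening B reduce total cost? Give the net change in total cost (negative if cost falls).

No — net change +66 (cost rises by 66).

Current service cost with {A}: 944.
Adding B: each client site re-picks its cheapest; new service cost 653, saving 291.
Extra fixed cost: 357. Net change = 357 − 291 = 66.
(Totals: 1039 → 1105.)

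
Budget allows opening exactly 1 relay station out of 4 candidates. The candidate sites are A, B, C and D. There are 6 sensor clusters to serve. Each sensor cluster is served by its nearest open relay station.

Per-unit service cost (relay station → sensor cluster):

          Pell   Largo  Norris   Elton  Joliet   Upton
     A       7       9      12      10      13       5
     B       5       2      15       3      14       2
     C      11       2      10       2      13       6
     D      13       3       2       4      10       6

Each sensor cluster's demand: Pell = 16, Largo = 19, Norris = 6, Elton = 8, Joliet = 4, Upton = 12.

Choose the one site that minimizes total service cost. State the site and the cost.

With exactly 1 open, each sensor cluster uses its cheapest among the chosen.
{B}: Pell→B 5·16=80, Largo→B 2·19=38, Norris→B 15·6=90, Elton→B 3·8=24, Joliet→B 14·4=56, Upton→B 2·12=24. Service cost 312.
{C}: service cost 414
{D}: service cost 421
Among all 4 size-1 choices, {B} is lowest.

Choose B only; total service cost 312.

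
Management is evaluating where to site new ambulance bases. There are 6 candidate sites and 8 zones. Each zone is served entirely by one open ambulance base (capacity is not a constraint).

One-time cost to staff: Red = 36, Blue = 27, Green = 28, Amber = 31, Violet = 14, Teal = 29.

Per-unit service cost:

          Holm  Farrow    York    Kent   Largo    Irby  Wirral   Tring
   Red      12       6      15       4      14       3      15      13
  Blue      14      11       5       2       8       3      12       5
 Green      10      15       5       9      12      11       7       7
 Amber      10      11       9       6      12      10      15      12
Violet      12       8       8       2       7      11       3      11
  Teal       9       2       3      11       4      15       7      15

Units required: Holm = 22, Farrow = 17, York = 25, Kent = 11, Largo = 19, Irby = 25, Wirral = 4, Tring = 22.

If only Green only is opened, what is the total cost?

Each zone is assigned to its cheapest site among the open ones.
{Green}: Holm→Green 10·22=220, Farrow→Green 15·17=255, York→Green 5·25=125, Kent→Green 9·11=99, Largo→Green 12·19=228, Irby→Green 11·25=275, Wirral→Green 7·4=28, Tring→Green 7·22=154. Service 1384; fixed 28; total 1412.

Total cost: 1412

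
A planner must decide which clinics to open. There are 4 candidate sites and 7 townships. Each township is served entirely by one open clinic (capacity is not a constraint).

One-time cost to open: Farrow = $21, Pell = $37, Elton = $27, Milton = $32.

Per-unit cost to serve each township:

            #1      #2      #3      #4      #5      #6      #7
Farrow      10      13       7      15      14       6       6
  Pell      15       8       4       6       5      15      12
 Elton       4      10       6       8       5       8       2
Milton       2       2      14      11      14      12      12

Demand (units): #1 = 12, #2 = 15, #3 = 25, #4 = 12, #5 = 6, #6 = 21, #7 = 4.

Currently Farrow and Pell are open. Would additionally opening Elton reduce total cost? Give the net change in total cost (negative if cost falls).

Current service cost with {Farrow, Pell}: 592.
Adding Elton: each township re-picks its cheapest; new service cost 504, saving 88.
Extra fixed cost: 27. Net change = 27 − 88 = -61.
(Totals: 650 → 589.)

Yes — net change −61 (cost falls by 61).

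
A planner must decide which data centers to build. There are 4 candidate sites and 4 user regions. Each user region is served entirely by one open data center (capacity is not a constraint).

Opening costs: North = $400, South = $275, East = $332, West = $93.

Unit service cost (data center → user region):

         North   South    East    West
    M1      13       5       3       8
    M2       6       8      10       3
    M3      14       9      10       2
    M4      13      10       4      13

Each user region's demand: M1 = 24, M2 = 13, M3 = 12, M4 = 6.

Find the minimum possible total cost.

Minimum total cost: 426

For any fixed open set, each user region goes to its cheapest open site; total = fixed + service.
{West}: M1→West 8·24=192, M2→West 3·13=39, M3→West 2·12=24, M4→West 13·6=78. Service 333; fixed 93; total 426.
{East, West}: service 159 + fixed 425 = 584
{South, West}: service 243 + fixed 368 = 611
{North, South, East, West}: M1→East 3·24=72, M2→West 3·13=39, M3→West 2·12=24, M4→East 4·6=24. Service 159; fixed 1100; total 1259.
No other subset beats 426.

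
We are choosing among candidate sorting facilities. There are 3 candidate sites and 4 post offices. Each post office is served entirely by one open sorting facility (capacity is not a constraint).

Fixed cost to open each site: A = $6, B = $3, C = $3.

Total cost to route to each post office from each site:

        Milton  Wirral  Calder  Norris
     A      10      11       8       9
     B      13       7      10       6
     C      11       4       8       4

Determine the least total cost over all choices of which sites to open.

For any fixed open set, each post office goes to its cheapest open site; total = fixed + service.
{C}: Milton→C 11, Wirral→C 4, Calder→C 8, Norris→C 4. Service 27; fixed 3; total 30.
{B, C}: Milton→C 11, Wirral→C 4, Calder→C 8, Norris→C 4. Service 27; fixed 6; total 33.
{A, C}: service 26 + fixed 9 = 35
{A, B, C}: Milton→A 10, Wirral→C 4, Calder→A 8, Norris→C 4. Service 26; fixed 12; total 38.
No other subset beats 30.

Minimum total cost: 30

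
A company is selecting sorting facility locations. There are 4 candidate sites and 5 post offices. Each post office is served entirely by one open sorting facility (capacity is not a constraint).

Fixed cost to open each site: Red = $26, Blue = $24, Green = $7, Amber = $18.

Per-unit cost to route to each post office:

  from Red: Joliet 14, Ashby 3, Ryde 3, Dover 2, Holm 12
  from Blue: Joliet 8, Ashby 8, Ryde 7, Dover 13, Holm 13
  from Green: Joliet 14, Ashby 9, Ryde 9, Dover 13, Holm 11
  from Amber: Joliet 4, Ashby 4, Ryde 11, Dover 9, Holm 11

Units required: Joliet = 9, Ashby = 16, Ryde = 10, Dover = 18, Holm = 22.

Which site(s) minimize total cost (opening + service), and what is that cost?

For any fixed open set, each post office goes to its cheapest open site; total = fixed + service.
{Red, Amber}: Joliet→Amber 4·9=36, Ashby→Red 3·16=48, Ryde→Red 3·10=30, Dover→Red 2·18=36, Holm→Amber 11·22=242. Service 392; fixed 44; total 436.
{Red, Green, Amber}: service 392 + fixed 51 = 443
{Red, Blue, Amber}: service 392 + fixed 68 = 460
{Red, Blue, Green, Amber}: service 392 + fixed 75 = 467
No other subset beats 436.

Open Red and Amber; minimum total cost 436.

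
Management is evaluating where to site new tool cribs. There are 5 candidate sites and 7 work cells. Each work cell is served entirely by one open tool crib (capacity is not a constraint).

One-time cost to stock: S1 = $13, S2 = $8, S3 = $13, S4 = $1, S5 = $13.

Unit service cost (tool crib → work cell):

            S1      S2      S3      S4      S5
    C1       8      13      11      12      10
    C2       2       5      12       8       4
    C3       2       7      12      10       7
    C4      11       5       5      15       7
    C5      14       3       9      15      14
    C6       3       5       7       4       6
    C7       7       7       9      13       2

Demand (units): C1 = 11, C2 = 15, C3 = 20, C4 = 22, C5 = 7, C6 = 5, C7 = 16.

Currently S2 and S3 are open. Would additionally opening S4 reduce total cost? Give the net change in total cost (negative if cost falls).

Current service cost with {S2, S3}: 604.
Adding S4: each work cell re-picks its cheapest; new service cost 599, saving 5.
Extra fixed cost: 1. Net change = 1 − 5 = -4.
(Totals: 625 → 621.)

Yes — net change −4 (cost falls by 4).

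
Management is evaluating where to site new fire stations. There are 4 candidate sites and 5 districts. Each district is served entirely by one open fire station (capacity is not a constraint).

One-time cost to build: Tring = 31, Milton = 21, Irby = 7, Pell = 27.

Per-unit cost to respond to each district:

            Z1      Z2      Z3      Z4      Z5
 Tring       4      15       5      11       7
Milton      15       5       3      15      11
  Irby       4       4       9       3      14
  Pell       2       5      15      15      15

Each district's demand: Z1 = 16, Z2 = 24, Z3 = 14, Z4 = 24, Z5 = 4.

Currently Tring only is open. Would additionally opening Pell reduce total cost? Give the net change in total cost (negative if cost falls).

Yes — net change −245 (cost falls by 245).

Current service cost with {Tring}: 786.
Adding Pell: each district re-picks its cheapest; new service cost 514, saving 272.
Extra fixed cost: 27. Net change = 27 − 272 = -245.
(Totals: 817 → 572.)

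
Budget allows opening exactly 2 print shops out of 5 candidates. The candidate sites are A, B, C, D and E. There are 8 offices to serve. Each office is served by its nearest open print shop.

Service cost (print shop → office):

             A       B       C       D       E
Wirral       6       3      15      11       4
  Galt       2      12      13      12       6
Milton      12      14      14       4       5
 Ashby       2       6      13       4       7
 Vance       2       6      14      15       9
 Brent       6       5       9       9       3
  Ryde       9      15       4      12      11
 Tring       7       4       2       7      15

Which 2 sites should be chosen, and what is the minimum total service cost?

With exactly 2 open, each office uses its cheapest among the chosen.
{A, E}: Wirral→E 4, Galt→A 2, Milton→E 5, Ashby→A 2, Vance→A 2, Brent→E 3, Ryde→A 9, Tring→A 7. Service cost 34.
{A, C}: service cost 36
{A, D}: service cost 38
Among all 10 size-2 choices, {A, E} is lowest.

Choose A and E; total service cost 34.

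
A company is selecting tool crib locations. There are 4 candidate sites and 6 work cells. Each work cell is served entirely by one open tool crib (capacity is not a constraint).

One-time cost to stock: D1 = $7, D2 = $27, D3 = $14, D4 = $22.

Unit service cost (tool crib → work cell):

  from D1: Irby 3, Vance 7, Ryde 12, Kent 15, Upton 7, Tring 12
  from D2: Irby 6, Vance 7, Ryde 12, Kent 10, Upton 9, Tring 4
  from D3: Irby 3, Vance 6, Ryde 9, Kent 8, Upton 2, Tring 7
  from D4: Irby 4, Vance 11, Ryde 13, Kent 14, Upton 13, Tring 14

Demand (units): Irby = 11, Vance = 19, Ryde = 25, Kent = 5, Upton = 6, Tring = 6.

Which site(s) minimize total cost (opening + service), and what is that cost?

Open D3 only; minimum total cost 480.

For any fixed open set, each work cell goes to its cheapest open site; total = fixed + service.
{D3}: Irby→D3 3·11=33, Vance→D3 6·19=114, Ryde→D3 9·25=225, Kent→D3 8·5=40, Upton→D3 2·6=12, Tring→D3 7·6=42. Service 466; fixed 14; total 480.
{D1, D3}: Irby→D1 3·11=33, Vance→D3 6·19=114, Ryde→D3 9·25=225, Kent→D3 8·5=40, Upton→D3 2·6=12, Tring→D3 7·6=42. Service 466; fixed 21; total 487.
{D2, D3}: service 448 + fixed 41 = 489
{D1, D2, D3, D4}: Irby→D1 3·11=33, Vance→D3 6·19=114, Ryde→D3 9·25=225, Kent→D3 8·5=40, Upton→D3 2·6=12, Tring→D2 4·6=24. Service 448; fixed 70; total 518.
(All 15 nonempty subsets were checked; D3 only is lowest.)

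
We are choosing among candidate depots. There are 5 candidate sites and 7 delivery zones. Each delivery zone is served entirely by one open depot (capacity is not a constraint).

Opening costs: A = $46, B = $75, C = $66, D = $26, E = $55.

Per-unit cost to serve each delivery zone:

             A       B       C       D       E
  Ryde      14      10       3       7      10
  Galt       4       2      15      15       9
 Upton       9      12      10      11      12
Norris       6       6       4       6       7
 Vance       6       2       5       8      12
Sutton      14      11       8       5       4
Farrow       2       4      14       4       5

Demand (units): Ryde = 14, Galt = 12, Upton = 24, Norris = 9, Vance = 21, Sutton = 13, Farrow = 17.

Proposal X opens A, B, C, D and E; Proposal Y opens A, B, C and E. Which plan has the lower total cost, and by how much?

Proposal X: {A, B, C, D, E}: Ryde→C 3·14=42, Galt→B 2·12=24, Upton→A 9·24=216, Norris→C 4·9=36, Vance→B 2·21=42, Sutton→E 4·13=52, Farrow→A 2·17=34. Service 446; fixed 268; total 714.
Proposal Y: {A, B, C, E}: Ryde→C 3·14=42, Galt→B 2·12=24, Upton→A 9·24=216, Norris→C 4·9=36, Vance→B 2·21=42, Sutton→E 4·13=52, Farrow→A 2·17=34. Service 446; fixed 242; total 688.
Difference: |714 − 688| = 26.

Proposal Y is cheaper by 26.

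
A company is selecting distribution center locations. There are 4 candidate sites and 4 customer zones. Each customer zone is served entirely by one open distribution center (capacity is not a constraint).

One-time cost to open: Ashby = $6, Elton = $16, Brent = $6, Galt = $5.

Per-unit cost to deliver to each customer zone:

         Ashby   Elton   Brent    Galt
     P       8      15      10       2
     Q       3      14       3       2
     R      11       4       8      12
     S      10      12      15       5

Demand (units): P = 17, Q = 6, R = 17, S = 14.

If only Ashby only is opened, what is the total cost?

Total cost: 487

Each customer zone is assigned to its cheapest site among the open ones.
{Ashby}: P→Ashby 8·17=136, Q→Ashby 3·6=18, R→Ashby 11·17=187, S→Ashby 10·14=140. Service 481; fixed 6; total 487.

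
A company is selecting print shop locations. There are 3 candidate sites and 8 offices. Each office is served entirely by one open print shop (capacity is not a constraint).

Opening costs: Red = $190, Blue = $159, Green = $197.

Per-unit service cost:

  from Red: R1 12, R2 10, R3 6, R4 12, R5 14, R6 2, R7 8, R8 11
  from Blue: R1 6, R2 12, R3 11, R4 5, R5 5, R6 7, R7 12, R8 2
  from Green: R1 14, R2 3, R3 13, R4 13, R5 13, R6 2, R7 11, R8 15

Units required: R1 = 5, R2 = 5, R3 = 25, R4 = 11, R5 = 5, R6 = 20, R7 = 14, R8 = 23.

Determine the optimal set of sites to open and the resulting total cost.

Open Red and Blue; minimum total cost 857.

For any fixed open set, each office goes to its cheapest open site; total = fixed + service.
{Red, Blue}: R1→Blue 6·5=30, R2→Red 10·5=50, R3→Red 6·25=150, R4→Blue 5·11=55, R5→Blue 5·5=25, R6→Red 2·20=40, R7→Red 8·14=112, R8→Blue 2·23=46. Service 508; fixed 349; total 857.
{Blue}: R1→Blue 6·5=30, R2→Blue 12·5=60, R3→Blue 11·25=275, R4→Blue 5·11=55, R5→Blue 5·5=25, R6→Blue 7·20=140, R7→Blue 12·14=168, R8→Blue 2·23=46. Service 799; fixed 159; total 958.
{Blue, Green}: R1→Blue 6·5=30, R2→Green 3·5=15, R3→Blue 11·25=275, R4→Blue 5·11=55, R5→Blue 5·5=25, R6→Green 2·20=40, R7→Green 11·14=154, R8→Blue 2·23=46. Service 640; fixed 356; total 996.
{Red, Blue, Green}: service 473 + fixed 546 = 1019
No other subset beats 857.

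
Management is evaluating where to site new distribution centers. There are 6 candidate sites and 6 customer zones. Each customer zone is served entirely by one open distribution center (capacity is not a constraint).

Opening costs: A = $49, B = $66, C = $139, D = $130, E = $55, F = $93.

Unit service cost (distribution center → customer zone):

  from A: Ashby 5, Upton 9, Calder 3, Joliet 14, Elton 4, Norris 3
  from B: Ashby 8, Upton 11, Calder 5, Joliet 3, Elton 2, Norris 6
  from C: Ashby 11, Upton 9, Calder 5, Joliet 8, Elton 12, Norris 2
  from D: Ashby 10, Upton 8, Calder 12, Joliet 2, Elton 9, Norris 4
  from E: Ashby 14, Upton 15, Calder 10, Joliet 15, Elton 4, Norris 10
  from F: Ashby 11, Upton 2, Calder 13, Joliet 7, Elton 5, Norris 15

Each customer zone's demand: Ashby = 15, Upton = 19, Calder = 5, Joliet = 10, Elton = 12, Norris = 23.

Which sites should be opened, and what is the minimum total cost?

For any fixed open set, each customer zone goes to its cheapest open site; total = fixed + service.
{A, F}: Ashby→A 5·15=75, Upton→F 2·19=38, Calder→A 3·5=15, Joliet→F 7·10=70, Elton→A 4·12=48, Norris→A 3·23=69. Service 315; fixed 142; total 457.
{A, B, F}: service 251 + fixed 208 = 459
{A, B}: Ashby→A 5·15=75, Upton→A 9·19=171, Calder→A 3·5=15, Joliet→B 3·10=30, Elton→B 2·12=24, Norris→A 3·23=69. Service 384; fixed 115; total 499.
{A, B, C, D, E, F}: service 218 + fixed 532 = 750
No other subset beats 457.

Open A and F; minimum total cost 457.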